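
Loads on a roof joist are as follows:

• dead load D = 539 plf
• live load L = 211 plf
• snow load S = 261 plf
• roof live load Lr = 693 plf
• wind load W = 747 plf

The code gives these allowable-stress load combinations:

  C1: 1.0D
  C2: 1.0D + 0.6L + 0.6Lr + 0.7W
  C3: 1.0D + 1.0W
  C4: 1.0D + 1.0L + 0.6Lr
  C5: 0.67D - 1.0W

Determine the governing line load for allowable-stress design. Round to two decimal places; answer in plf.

1604.30 plf

C1: 1.0(539) = 539.00
C2: 1.0(539) + 0.6(211) + 0.6(693) + 0.7(747) = 539.00 + 126.60 + 415.80 + 522.90 = 1604.30
C3: 1.0(539) + 1.0(747) = 539.00 + 747.00 = 1286.00
C4: 1.0(539) + 1.0(211) + 0.6(693) = 539.00 + 211.00 + 415.80 = 1165.80
C5: 0.67(539) - 1.0(747) = 361.13 - 747.00 = -385.87
Maximum is from combination 2.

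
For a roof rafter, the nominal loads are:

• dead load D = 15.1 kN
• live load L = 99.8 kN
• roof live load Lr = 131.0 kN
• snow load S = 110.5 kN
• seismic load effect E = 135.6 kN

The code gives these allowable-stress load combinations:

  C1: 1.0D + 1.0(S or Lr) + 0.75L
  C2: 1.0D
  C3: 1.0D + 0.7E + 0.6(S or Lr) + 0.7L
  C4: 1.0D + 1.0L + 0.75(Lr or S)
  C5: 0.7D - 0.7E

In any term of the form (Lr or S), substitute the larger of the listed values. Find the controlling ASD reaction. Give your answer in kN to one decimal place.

258.5 kN

(S or Lr) → Lr = 131.0 kN; (Lr or S) → Lr = 131.0 kN.
C1: 1.0(15.1) + 1.0(131.0) + 0.75(99.8) = 15.1 + 131.0 + 74.9 = 221.0
C2: 1.0(15.1) = 15.1
C3: 1.0(15.1) + 0.7(135.6) + 0.6(131.0) + 0.7(99.8) = 15.1 + 94.9 + 78.6 + 69.9 = 258.5
C4: 1.0(15.1) + 1.0(99.8) + 0.75(131.0) = 15.1 + 99.8 + 98.3 = 213.2
C5: 0.7(15.1) - 0.7(135.6) = -84.4
Maximum is from combination 3.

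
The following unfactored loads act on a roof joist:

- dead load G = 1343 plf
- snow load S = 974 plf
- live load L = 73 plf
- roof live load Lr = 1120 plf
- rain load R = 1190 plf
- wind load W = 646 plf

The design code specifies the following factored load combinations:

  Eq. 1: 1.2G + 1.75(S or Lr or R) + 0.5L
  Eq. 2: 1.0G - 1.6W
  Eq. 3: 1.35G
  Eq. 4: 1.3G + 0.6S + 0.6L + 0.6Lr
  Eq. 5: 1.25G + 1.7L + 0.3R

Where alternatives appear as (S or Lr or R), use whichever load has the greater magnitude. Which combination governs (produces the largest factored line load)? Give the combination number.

Combination 1

(S or Lr or R) → R = 1190 plf.
Eq. 1: 1.2(1343) + 1.75(1190) + 0.5(73) = 3730.6
Eq. 2: 1.0(1343) - 1.6(646) = 309.4
Eq. 3: 1.35(1343) = 1813.1
Eq. 4: 1.3(1343) + 0.6(974) + 0.6(73) + 0.6(1120) = 3046.1
Eq. 5: 1.25(1343) + 1.7(73) + 0.3(1190) = 2159.9
The largest value is 3730.6 plf from combination 1.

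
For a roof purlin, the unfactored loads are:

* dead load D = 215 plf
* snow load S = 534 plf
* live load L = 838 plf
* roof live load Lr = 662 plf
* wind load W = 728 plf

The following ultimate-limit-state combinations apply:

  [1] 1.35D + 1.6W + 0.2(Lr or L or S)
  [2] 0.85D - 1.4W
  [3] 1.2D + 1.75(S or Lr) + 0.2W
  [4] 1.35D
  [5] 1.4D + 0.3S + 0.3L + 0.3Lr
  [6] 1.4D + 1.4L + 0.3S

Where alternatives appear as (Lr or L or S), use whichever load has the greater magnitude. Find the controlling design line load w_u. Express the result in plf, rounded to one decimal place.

(Lr or L or S) → L = 838 plf; (S or Lr) → Lr = 662 plf.
[1] 1.35(215) + 1.6(728) + 0.2(838) = 290.3 + 1164.8 + 167.6 = 1622.7
[2] 0.85(215) - 1.4(728) = -836.5
[3] 1.2(215) + 1.75(662) + 0.2(728) = 258.0 + 1158.5 + 145.6 = 1562.1
[4] 1.35(215) = 290.3
[5] 1.4(215) + 0.3(534) + 0.3(838) + 0.3(662) = 301.0 + 160.2 + 251.4 + 198.6 = 911.2
[6] 1.4(215) + 1.4(838) + 0.3(534) = 301.0 + 1173.2 + 160.2 = 1634.4
Combination 6 governs: w_u = 1634.4 plf.

1634.4 plf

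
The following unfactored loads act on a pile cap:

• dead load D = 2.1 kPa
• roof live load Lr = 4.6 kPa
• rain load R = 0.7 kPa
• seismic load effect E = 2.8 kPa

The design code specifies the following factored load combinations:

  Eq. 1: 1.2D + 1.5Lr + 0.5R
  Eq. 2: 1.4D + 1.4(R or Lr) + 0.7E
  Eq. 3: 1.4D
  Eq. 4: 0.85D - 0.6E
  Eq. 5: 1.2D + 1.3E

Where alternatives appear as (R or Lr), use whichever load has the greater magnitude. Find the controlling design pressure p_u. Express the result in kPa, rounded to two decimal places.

11.34 kPa

(R or Lr) → Lr = 4.6 kPa.
Eq. 1: 1.2(2.1) + 1.5(4.6) + 0.5(0.7) = 2.52 + 6.90 + 0.35 = 9.77
Eq. 2: 1.4(2.1) + 1.4(4.6) + 0.7(2.8) = 2.94 + 6.44 + 1.96 = 11.34
Eq. 3: 1.4(2.1) = 2.94
Eq. 4: 0.85(2.1) - 0.6(2.8) = 1.79 - 1.68 = 0.11
Eq. 5: 1.2(2.1) + 1.3(2.8) = 2.52 + 3.64 = 6.16
Combination 2 governs: p_u = 11.34 kPa.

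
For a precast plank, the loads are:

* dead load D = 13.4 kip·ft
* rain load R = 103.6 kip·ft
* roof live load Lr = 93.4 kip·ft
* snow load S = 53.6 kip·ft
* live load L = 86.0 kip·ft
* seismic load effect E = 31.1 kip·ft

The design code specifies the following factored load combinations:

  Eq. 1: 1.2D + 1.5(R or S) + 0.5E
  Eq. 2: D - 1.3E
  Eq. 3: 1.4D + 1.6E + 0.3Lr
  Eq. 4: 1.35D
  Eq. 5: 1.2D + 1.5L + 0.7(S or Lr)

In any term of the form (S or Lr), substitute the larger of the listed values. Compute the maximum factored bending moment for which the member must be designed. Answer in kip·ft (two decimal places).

210.46 kip·ft

(R or S) → R = 103.6 kip·ft; (S or Lr) → Lr = 93.4 kip·ft.
Eq. 1: 1.2(13.4) + 1.5(103.6) + 0.5(31.1) = 16.08 + 155.40 + 15.55 = 187.03
Eq. 2: 1.0(13.4) - 1.3(31.1) = 13.40 - 40.43 = -27.03
Eq. 3: 1.4(13.4) + 1.6(31.1) + 0.3(93.4) = 18.76 + 49.76 + 28.02 = 96.54
Eq. 4: 1.35(13.4) = 18.09
Eq. 5: 1.2(13.4) + 1.5(86.0) + 0.7(93.4) = 16.08 + 129.00 + 65.38 = 210.46
Combination 5 governs: M_u = 210.46 kip·ft.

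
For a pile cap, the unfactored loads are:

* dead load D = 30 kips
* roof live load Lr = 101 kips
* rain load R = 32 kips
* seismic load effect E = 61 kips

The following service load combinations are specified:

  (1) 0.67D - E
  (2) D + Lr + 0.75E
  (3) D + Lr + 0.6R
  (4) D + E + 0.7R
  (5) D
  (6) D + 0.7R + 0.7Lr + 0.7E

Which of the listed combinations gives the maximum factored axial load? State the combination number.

(1) 0.67(30) - 1.0(61) = 20.10 - 61.00 = -40.90
(2) 1.0(30) + 1.0(101) + 0.75(61) = 30.00 + 101.00 + 45.75 = 176.75
(3) 1.0(30) + 1.0(101) + 0.6(32) = 30.00 + 101.00 + 19.20 = 150.20
(4) 1.0(30) + 1.0(61) + 0.7(32) = 30.00 + 61.00 + 22.40 = 113.40
(5) 1.0(30) = 30.00
(6) 1.0(30) + 0.7(32) + 0.7(101) + 0.7(61) = 30.00 + 22.40 + 70.70 + 42.70 = 165.80
The largest value is 176.75 kips from combination 2.

Combination 2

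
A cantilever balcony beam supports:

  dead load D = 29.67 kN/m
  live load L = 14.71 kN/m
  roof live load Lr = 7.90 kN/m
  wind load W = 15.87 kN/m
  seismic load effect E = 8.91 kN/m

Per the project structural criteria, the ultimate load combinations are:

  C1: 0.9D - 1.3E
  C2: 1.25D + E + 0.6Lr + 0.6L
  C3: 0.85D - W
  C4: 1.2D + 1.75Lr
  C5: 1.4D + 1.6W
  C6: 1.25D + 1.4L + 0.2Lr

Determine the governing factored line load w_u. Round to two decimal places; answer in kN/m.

C1: 0.9(29.67) - 1.3(8.91) = 26.70 - 11.58 = 15.12
C2: 1.25(29.67) + 1.0(8.91) + 0.6(7.90) + 0.6(14.71) = 59.56
C3: 0.85(29.67) - 1.0(15.87) = 25.22 - 15.87 = 9.35
C4: 1.2(29.67) + 1.75(7.90) = 35.60 + 13.83 = 49.43
C5: 1.4(29.67) + 1.6(15.87) = 41.54 + 25.39 = 66.93
C6: 1.25(29.67) + 1.4(14.71) + 0.2(7.90) = 37.09 + 20.59 + 1.58 = 59.26
Maximum is from combination 5.

66.93 kN/m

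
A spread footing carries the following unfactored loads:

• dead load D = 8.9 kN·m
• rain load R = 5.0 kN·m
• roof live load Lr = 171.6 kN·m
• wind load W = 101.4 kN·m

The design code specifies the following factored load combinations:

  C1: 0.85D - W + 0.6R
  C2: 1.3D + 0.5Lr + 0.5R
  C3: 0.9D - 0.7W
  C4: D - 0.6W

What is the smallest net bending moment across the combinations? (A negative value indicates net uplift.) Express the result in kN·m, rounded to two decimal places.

-90.84 kN·m

C1: 0.85(8.9) - 1.0(101.4) + 0.6(5.0) = -90.84
C2: 1.3(8.9) + 0.5(171.6) + 0.5(5.0) = 11.57 + 85.80 + 2.50 = 99.87
C3: 0.9(8.9) - 0.7(101.4) = 8.01 - 70.98 = -62.97
C4: 1.0(8.9) - 0.6(101.4) = 8.90 - 60.84 = -51.94
Combination 1 gives the minimum: -90.84 kN·m.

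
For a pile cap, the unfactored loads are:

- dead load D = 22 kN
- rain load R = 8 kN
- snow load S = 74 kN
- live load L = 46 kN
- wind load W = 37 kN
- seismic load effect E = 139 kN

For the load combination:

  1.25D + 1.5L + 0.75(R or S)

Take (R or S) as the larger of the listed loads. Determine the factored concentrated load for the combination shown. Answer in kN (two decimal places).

(R or S) → S = 74 kN.
1.25(22) + 1.5(46) + 0.75(74) = 152.00
P_u = 152.00 kN.

152.00 kN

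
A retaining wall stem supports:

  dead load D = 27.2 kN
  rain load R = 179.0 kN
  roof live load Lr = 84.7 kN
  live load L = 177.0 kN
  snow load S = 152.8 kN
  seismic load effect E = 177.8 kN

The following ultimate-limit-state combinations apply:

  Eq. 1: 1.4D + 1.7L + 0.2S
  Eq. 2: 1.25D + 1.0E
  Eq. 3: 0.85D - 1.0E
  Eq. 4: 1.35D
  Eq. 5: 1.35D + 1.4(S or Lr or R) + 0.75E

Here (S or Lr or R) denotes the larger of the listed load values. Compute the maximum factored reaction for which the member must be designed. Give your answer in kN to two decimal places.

420.67 kN

(S or Lr or R) → R = 179.0 kN.
Eq. 1: 1.4(27.2) + 1.7(177.0) + 0.2(152.8) = 369.54
Eq. 2: 1.25(27.2) + 1.0(177.8) = 211.80
Eq. 3: 0.85(27.2) - 1.0(177.8) = -154.68
Eq. 4: 1.35(27.2) = 36.72
Eq. 5: 1.35(27.2) + 1.4(179.0) + 0.75(177.8) = 420.67
The controlling combination is 5, giving 420.67 kN.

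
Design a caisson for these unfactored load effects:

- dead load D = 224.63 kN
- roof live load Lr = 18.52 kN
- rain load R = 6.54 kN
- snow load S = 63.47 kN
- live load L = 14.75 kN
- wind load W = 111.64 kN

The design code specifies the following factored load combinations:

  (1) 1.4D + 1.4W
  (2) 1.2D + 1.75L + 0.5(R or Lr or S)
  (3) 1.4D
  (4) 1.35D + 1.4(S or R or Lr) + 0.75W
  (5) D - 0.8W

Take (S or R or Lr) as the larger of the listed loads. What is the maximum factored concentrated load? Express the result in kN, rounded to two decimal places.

(R or Lr or S) → S = 63.47 kN; (S or R or Lr) → S = 63.47 kN.
(1) 1.4(224.63) + 1.4(111.64) = 470.78
(2) 1.2(224.63) + 1.75(14.75) + 0.5(63.47) = 327.10
(3) 1.4(224.63) = 314.48
(4) 1.35(224.63) + 1.4(63.47) + 0.75(111.64) = 475.84
(5) 1.0(224.63) - 0.8(111.64) = 135.32
The controlling combination is 4, giving 475.84 kN.

475.84 kN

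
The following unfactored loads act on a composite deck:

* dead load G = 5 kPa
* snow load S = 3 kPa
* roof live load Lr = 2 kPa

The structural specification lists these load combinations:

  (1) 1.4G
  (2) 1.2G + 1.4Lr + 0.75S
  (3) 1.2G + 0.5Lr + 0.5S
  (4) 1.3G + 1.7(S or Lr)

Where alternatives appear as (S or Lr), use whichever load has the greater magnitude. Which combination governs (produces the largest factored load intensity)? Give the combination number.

Combination 4

(S or Lr) → S = 3 kPa.
(1) 1.4(5) = 7.0
(2) 1.2(5) + 1.4(2) + 0.75(3) = 11.1
(3) 1.2(5) + 0.5(2) + 0.5(3) = 8.5
(4) 1.3(5) + 1.7(3) = 11.6
The largest value is 11.6 kPa from combination 4.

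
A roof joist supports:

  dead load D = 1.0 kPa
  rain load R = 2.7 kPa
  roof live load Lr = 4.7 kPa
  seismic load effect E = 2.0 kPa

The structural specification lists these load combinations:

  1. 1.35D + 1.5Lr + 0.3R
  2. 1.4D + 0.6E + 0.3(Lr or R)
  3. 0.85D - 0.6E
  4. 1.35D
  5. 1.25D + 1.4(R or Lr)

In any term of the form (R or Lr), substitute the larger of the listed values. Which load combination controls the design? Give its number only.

(Lr or R) → Lr = 4.7 kPa; (R or Lr) → Lr = 4.7 kPa.
1. 1.35(1.0) + 1.5(4.7) + 0.3(2.7) = 1.35 + 7.05 + 0.81 = 9.21
2. 1.4(1.0) + 0.6(2.0) + 0.3(4.7) = 1.40 + 1.20 + 1.41 = 4.01
3. 0.85(1.0) - 0.6(2.0) = 0.85 - 1.20 = -0.35
4. 1.35(1.0) = 1.35
5. 1.25(1.0) + 1.4(4.7) = 1.25 + 6.58 = 7.83
The largest value is 9.21 kPa from combination 1.

Combination 1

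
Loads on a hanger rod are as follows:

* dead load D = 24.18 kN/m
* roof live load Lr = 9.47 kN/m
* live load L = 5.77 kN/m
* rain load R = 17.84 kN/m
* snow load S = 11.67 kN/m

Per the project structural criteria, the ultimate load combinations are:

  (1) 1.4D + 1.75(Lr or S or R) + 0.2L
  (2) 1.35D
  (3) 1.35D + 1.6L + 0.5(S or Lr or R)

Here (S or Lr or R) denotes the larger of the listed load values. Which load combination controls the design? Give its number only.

(Lr or S or R) → R = 17.84 kN/m; (S or Lr or R) → R = 17.84 kN/m.
(1) 1.4(24.18) + 1.75(17.84) + 0.2(5.77) = 66.23
(2) 1.35(24.18) = 32.64
(3) 1.35(24.18) + 1.6(5.77) + 0.5(17.84) = 50.80
The largest value is 66.23 kN/m from combination 1.

Combination 1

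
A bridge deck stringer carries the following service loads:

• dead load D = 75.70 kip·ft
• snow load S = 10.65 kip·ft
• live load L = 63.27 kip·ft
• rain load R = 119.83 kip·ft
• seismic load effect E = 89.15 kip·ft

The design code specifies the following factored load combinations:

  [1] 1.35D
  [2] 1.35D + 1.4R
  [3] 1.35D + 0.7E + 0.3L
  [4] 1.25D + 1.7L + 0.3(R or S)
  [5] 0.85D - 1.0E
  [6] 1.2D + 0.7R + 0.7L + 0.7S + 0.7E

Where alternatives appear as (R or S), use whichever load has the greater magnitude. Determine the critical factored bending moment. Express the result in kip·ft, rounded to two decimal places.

288.87 kip·ft

(R or S) → R = 119.83 kip·ft.
[1] 1.35(75.70) = 102.20
[2] 1.35(75.70) + 1.4(119.83) = 102.20 + 167.76 = 269.96
[3] 1.35(75.70) + 0.7(89.15) + 0.3(63.27) = 183.58
[4] 1.25(75.70) + 1.7(63.27) + 0.3(119.83) = 238.13
[5] 0.85(75.70) - 1.0(89.15) = -24.81
[6] 1.2(75.70) + 0.7(119.83) + 0.7(63.27) + 0.7(10.65) + 0.7(89.15) = 288.87
Maximum is from combination 6.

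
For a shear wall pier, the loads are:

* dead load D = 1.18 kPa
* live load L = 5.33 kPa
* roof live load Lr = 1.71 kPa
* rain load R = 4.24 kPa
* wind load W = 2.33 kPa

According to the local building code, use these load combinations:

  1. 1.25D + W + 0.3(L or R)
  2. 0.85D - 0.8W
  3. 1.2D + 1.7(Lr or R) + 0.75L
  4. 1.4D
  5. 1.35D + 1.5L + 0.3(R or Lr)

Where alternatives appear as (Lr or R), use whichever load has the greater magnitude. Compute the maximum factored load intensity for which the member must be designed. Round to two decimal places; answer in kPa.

(L or R) → L = 5.33 kPa; (Lr or R) → R = 4.24 kPa; (R or Lr) → R = 4.24 kPa.
1. 1.25(1.18) + 1.0(2.33) + 0.3(5.33) = 5.40
2. 0.85(1.18) - 0.8(2.33) = -0.86
3. 1.2(1.18) + 1.7(4.24) + 0.75(5.33) = 12.62
4. 1.4(1.18) = 1.65
5. 1.35(1.18) + 1.5(5.33) + 0.3(4.24) = 10.86
Maximum is from combination 3.

12.62 kPa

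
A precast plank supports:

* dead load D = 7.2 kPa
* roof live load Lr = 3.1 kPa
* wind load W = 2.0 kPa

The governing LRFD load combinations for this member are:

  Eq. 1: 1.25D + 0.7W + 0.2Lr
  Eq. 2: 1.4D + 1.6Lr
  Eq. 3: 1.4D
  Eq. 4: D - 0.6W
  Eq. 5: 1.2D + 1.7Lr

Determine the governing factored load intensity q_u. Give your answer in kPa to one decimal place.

Eq. 1: 1.25(7.2) + 0.7(2.0) + 0.2(3.1) = 11.0
Eq. 2: 1.4(7.2) + 1.6(3.1) = 15.0
Eq. 3: 1.4(7.2) = 10.1
Eq. 4: 1.0(7.2) - 0.6(2.0) = 6.0
Eq. 5: 1.2(7.2) + 1.7(3.1) = 13.9
Maximum is from combination 2.

15.0 kPa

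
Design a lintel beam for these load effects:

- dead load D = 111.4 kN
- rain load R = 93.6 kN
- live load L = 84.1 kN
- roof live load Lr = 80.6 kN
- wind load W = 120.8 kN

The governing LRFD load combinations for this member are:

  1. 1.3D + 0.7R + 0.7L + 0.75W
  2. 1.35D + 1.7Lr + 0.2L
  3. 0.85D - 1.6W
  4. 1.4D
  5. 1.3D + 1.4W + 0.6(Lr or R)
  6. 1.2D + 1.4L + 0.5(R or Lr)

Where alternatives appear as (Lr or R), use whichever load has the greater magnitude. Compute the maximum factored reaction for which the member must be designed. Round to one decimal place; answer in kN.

(Lr or R) → R = 93.6 kN; (R or Lr) → R = 93.6 kN.
1. 1.3(111.4) + 0.7(93.6) + 0.7(84.1) + 0.75(120.8) = 144.8 + 65.5 + 58.9 + 90.6 = 359.8
2. 1.35(111.4) + 1.7(80.6) + 0.2(84.1) = 150.4 + 137.0 + 16.8 = 304.2
3. 0.85(111.4) - 1.6(120.8) = 94.7 - 193.3 = -98.6
4. 1.4(111.4) = 156.0
5. 1.3(111.4) + 1.4(120.8) + 0.6(93.6) = 144.8 + 169.1 + 56.2 = 370.1
6. 1.2(111.4) + 1.4(84.1) + 0.5(93.6) = 133.7 + 117.7 + 46.8 = 298.2
Maximum is from combination 5.

370.1 kN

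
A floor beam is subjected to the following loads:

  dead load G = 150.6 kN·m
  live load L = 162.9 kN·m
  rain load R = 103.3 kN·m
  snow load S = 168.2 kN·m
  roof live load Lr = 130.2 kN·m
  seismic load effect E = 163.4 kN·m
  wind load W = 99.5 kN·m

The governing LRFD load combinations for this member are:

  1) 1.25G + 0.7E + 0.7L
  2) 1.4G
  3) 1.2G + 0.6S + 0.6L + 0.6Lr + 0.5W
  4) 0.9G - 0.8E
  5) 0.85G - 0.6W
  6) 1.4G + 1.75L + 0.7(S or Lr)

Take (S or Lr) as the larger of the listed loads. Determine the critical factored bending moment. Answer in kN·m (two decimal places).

613.66 kN·m

(S or Lr) → S = 168.2 kN·m.
1) 1.25(150.6) + 0.7(163.4) + 0.7(162.9) = 188.25 + 114.38 + 114.03 = 416.66
2) 1.4(150.6) = 210.84
3) 1.2(150.6) + 0.6(168.2) + 0.6(162.9) + 0.6(130.2) + 0.5(99.5) = 180.72 + 100.92 + 97.74 + 78.12 + 49.75 = 507.25
4) 0.9(150.6) - 0.8(163.4) = 135.54 - 130.72 = 4.82
5) 0.85(150.6) - 0.6(99.5) = 128.01 - 59.70 = 68.31
6) 1.4(150.6) + 1.75(162.9) + 0.7(168.2) = 210.84 + 285.08 + 117.74 = 613.66
Maximum is from combination 6.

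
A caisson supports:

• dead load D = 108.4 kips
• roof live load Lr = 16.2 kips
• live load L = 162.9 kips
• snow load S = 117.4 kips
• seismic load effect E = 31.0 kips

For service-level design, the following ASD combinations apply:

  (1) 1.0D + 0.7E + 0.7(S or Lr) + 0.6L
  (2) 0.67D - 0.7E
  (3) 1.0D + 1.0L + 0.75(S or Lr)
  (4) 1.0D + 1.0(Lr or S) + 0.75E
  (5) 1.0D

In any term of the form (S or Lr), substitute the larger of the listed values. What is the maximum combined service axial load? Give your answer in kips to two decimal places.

359.35 kips

(S or Lr) → S = 117.4 kips; (Lr or S) → S = 117.4 kips.
(1) 1.0(108.4) + 0.7(31.0) + 0.7(117.4) + 0.6(162.9) = 108.40 + 21.70 + 82.18 + 97.74 = 310.02
(2) 0.67(108.4) - 0.7(31.0) = 72.63 - 21.70 = 50.93
(3) 1.0(108.4) + 1.0(162.9) + 0.75(117.4) = 108.40 + 162.90 + 88.05 = 359.35
(4) 1.0(108.4) + 1.0(117.4) + 0.75(31.0) = 108.40 + 117.40 + 23.25 = 249.05
(5) 1.0(108.4) = 108.40
Combination 3 governs: P = 359.35 kips.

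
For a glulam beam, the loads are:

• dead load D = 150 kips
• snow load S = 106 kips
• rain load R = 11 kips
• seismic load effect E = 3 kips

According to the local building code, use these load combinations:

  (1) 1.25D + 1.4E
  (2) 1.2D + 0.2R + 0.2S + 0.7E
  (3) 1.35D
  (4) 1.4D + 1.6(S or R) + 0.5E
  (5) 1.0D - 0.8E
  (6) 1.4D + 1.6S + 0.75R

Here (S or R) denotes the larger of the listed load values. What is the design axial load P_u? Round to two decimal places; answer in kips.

(S or R) → S = 106 kips.
(1) 1.25(150) + 1.4(3) = 191.70
(2) 1.2(150) + 0.2(11) + 0.2(106) + 0.7(3) = 205.50
(3) 1.35(150) = 202.50
(4) 1.4(150) + 1.6(106) + 0.5(3) = 381.10
(5) 1.0(150) - 0.8(3) = 147.60
(6) 1.4(150) + 1.6(106) + 0.75(11) = 387.85
Combination 6 governs: P_u = 387.85 kips.

387.85 kips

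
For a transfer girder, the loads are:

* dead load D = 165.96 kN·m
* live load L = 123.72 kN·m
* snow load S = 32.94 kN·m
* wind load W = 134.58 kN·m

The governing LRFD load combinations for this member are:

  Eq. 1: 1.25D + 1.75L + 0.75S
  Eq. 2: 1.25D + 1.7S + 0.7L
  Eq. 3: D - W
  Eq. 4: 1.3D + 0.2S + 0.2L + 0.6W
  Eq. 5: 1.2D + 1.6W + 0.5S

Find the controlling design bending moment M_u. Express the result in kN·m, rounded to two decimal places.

Eq. 1: 1.25(165.96) + 1.75(123.72) + 0.75(32.94) = 207.45 + 216.51 + 24.71 = 448.67
Eq. 2: 1.25(165.96) + 1.7(32.94) + 0.7(123.72) = 207.45 + 56.00 + 86.60 = 350.05
Eq. 3: 1.0(165.96) - 1.0(134.58) = 165.96 - 134.58 = 31.38
Eq. 4: 1.3(165.96) + 0.2(32.94) + 0.2(123.72) + 0.6(134.58) = 215.75 + 6.59 + 24.74 + 80.75 = 327.83
Eq. 5: 1.2(165.96) + 1.6(134.58) + 0.5(32.94) = 199.15 + 215.33 + 16.47 = 430.95
Combination 1 governs: M_u = 448.67 kN·m.

448.67 kN·m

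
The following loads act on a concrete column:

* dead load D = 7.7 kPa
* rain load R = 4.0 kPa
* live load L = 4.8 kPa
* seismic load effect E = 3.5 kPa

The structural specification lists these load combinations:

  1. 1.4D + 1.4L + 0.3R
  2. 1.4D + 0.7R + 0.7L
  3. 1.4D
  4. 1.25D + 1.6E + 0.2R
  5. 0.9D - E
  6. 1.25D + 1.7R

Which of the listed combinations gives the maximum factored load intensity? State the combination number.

Combination 1

1. 1.4(7.7) + 1.4(4.8) + 0.3(4.0) = 10.78 + 6.72 + 1.20 = 18.70
2. 1.4(7.7) + 0.7(4.0) + 0.7(4.8) = 10.78 + 2.80 + 3.36 = 16.94
3. 1.4(7.7) = 10.78
4. 1.25(7.7) + 1.6(3.5) + 0.2(4.0) = 9.63 + 5.60 + 0.80 = 16.03
5. 0.9(7.7) - 1.0(3.5) = 6.93 - 3.50 = 3.43
6. 1.25(7.7) + 1.7(4.0) = 9.63 + 6.80 = 16.43
The largest value is 18.70 kPa from combination 1.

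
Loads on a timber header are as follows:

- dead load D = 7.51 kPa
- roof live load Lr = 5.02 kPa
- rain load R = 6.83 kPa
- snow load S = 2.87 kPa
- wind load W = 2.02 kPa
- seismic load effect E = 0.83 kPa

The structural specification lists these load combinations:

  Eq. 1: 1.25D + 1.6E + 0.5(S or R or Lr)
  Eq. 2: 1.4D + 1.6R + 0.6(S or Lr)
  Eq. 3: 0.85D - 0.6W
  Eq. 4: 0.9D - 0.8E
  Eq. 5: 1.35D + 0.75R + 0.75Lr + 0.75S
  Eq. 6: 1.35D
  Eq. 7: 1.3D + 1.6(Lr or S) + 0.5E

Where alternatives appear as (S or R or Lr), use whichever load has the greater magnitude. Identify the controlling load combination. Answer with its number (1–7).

Combination 2

(S or R or Lr) → R = 6.83 kPa; (S or Lr) → Lr = 5.02 kPa; (Lr or S) → Lr = 5.02 kPa.
Eq. 1: 1.25(7.51) + 1.6(0.83) + 0.5(6.83) = 14.13
Eq. 2: 1.4(7.51) + 1.6(6.83) + 0.6(5.02) = 10.51 + 10.93 + 3.01 = 24.45
Eq. 3: 0.85(7.51) - 0.6(2.02) = 6.38 - 1.21 = 5.17
Eq. 4: 0.9(7.51) - 0.8(0.83) = 6.76 - 0.66 = 6.10
Eq. 5: 1.35(7.51) + 0.75(6.83) + 0.75(5.02) + 0.75(2.87) = 10.14 + 5.12 + 3.77 + 2.15 = 21.18
Eq. 6: 1.35(7.51) = 10.14
Eq. 7: 1.3(7.51) + 1.6(5.02) + 0.5(0.83) = 9.76 + 8.03 + 0.42 = 18.21
The largest value is 24.45 kPa from combination 2.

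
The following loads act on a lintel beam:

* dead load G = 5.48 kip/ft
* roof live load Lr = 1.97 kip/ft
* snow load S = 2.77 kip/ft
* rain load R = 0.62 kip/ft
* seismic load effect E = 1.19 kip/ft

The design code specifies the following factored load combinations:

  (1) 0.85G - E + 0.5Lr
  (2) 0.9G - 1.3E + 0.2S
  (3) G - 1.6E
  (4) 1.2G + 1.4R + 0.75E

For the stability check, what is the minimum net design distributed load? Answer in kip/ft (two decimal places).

3.58 kip/ft

(1) 0.85(5.48) - 1.0(1.19) + 0.5(1.97) = 4.45
(2) 0.9(5.48) - 1.3(1.19) + 0.2(2.77) = 3.94
(3) 1.0(5.48) - 1.6(1.19) = 3.58
(4) 1.2(5.48) + 1.4(0.62) + 0.75(1.19) = 8.34
Combination 3 gives the minimum: 3.58 kip/ft.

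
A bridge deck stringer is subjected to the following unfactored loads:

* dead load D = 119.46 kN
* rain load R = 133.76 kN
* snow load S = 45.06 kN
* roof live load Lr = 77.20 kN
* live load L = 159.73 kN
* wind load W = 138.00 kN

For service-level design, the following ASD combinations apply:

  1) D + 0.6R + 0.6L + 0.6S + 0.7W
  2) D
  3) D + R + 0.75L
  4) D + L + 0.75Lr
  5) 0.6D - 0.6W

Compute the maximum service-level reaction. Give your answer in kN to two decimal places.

419.19 kN

1) 1.0(119.46) + 0.6(133.76) + 0.6(159.73) + 0.6(45.06) + 0.7(138.00) = 419.19
2) 1.0(119.46) = 119.46
3) 1.0(119.46) + 1.0(133.76) + 0.75(159.73) = 119.46 + 133.76 + 119.80 = 373.02
4) 1.0(119.46) + 1.0(159.73) + 0.75(77.20) = 119.46 + 159.73 + 57.90 = 337.09
5) 0.6(119.46) - 0.6(138.00) = 71.68 - 82.80 = -11.12
Maximum is from combination 1.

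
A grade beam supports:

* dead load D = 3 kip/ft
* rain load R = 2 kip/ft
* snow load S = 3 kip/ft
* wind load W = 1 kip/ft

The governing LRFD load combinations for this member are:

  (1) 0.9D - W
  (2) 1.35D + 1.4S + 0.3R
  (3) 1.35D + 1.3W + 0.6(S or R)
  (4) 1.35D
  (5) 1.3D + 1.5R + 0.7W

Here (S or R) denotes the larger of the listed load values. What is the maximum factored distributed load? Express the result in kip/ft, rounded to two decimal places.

(S or R) → S = 3 kip/ft.
(1) 0.9(3) - 1.0(1) = 2.70 - 1.00 = 1.70
(2) 1.35(3) + 1.4(3) + 0.3(2) = 4.05 + 4.20 + 0.60 = 8.85
(3) 1.35(3) + 1.3(1) + 0.6(3) = 4.05 + 1.30 + 1.80 = 7.15
(4) 1.35(3) = 4.05
(5) 1.3(3) + 1.5(2) + 0.7(1) = 3.90 + 3.00 + 0.70 = 7.60
Combination 2 governs: w_u = 8.85 kip/ft.

8.85 kip/ft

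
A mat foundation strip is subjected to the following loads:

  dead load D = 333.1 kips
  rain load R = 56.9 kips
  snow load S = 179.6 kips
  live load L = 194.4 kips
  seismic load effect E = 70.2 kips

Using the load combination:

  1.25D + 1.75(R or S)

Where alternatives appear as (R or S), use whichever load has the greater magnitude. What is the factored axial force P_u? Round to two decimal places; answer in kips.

730.68 kips

(R or S) → S = 179.6 kips.
1.25(333.1) + 1.75(179.6) = 416.38 + 314.30 = 730.68
P_u = 730.68 kips.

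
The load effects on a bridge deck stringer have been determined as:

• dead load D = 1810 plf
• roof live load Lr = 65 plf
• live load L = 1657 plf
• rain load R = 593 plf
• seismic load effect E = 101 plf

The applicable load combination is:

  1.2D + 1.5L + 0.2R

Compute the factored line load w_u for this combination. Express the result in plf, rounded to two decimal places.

1.2(1810) + 1.5(1657) + 0.2(593) = 2172.00 + 2485.50 + 118.60 = 4776.10
w_u = 4776.10 plf.

4776.10 plf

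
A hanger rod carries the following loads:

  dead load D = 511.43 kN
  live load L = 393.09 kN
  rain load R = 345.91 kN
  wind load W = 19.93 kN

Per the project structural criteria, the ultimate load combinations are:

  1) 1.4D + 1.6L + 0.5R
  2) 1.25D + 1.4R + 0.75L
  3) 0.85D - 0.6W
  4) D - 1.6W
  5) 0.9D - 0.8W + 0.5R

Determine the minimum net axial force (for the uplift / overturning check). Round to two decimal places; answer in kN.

422.76 kN

1) 1.4(511.43) + 1.6(393.09) + 0.5(345.91) = 716.00 + 628.94 + 172.96 = 1517.90
2) 1.25(511.43) + 1.4(345.91) + 0.75(393.09) = 639.29 + 484.27 + 294.82 = 1418.38
3) 0.85(511.43) - 0.6(19.93) = 434.72 - 11.96 = 422.76
4) 1.0(511.43) - 1.6(19.93) = 511.43 - 31.89 = 479.54
5) 0.9(511.43) - 0.8(19.93) + 0.5(345.91) = 617.30
Combination 3 gives the minimum: 422.76 kN.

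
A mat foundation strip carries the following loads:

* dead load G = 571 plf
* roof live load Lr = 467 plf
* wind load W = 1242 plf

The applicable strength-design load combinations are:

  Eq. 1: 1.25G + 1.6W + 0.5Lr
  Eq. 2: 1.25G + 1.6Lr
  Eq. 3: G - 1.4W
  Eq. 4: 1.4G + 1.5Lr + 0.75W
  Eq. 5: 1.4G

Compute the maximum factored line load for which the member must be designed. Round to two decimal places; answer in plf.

2934.45 plf

Eq. 1: 1.25(571) + 1.6(1242) + 0.5(467) = 2934.45
Eq. 2: 1.25(571) + 1.6(467) = 1460.95
Eq. 3: 1.0(571) - 1.4(1242) = -1167.80
Eq. 4: 1.4(571) + 1.5(467) + 0.75(1242) = 2431.40
Eq. 5: 1.4(571) = 799.40
Combination 1 governs: w_u = 2934.45 plf.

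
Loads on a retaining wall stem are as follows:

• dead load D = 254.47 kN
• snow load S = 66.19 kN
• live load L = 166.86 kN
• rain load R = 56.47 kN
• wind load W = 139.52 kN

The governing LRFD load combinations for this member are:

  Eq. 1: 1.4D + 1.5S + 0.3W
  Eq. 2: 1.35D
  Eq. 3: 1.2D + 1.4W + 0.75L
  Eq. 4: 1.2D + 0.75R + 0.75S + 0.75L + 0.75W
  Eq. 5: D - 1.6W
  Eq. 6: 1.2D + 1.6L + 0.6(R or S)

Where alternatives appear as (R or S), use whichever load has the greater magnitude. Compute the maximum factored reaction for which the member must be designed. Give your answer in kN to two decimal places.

(R or S) → S = 66.19 kN.
Eq. 1: 1.4(254.47) + 1.5(66.19) + 0.3(139.52) = 497.40
Eq. 2: 1.35(254.47) = 343.53
Eq. 3: 1.2(254.47) + 1.4(139.52) + 0.75(166.86) = 625.84
Eq. 4: 1.2(254.47) + 0.75(56.47) + 0.75(66.19) + 0.75(166.86) + 0.75(139.52) = 627.14
Eq. 5: 1.0(254.47) - 1.6(139.52) = 31.24
Eq. 6: 1.2(254.47) + 1.6(166.86) + 0.6(66.19) = 612.05
Combination 4 governs: V_u = 627.14 kN.

627.14 kN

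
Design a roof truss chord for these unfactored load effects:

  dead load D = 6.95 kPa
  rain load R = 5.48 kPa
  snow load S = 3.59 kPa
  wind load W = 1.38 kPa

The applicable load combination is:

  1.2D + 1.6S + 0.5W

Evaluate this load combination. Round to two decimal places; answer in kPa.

14.77 kPa

1.2(6.95) + 1.6(3.59) + 0.5(1.38) = 8.34 + 5.74 + 0.69 = 14.77
p_u = 14.77 kPa.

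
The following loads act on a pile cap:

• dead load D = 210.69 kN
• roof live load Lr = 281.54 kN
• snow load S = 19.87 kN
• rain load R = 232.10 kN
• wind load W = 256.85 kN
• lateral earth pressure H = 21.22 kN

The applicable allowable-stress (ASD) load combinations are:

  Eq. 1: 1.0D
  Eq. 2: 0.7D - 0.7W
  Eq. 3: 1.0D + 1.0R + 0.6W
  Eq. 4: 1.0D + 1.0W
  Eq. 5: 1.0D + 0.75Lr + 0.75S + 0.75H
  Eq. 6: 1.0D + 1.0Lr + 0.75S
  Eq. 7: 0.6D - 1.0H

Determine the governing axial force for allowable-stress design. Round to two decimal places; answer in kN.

596.90 kN

Eq. 1: 1.0(210.69) = 210.69
Eq. 2: 0.7(210.69) - 0.7(256.85) = -32.31
Eq. 3: 1.0(210.69) + 1.0(232.10) + 0.6(256.85) = 210.69 + 232.10 + 154.11 = 596.90
Eq. 4: 1.0(210.69) + 1.0(256.85) = 210.69 + 256.85 = 467.54
Eq. 5: 1.0(210.69) + 0.75(281.54) + 0.75(19.87) + 0.75(21.22) = 452.66
Eq. 6: 1.0(210.69) + 1.0(281.54) + 0.75(19.87) = 210.69 + 281.54 + 14.90 = 507.13
Eq. 7: 0.6(210.69) - 1.0(21.22) = 126.41 - 21.22 = 105.19
Maximum is from combination 3.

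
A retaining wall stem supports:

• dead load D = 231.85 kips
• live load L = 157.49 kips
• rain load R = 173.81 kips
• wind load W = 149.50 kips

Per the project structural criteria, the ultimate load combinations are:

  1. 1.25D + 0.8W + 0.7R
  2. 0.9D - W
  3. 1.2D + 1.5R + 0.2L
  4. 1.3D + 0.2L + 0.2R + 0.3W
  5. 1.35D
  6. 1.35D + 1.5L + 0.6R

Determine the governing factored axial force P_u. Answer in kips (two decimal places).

1. 1.25(231.85) + 0.8(149.50) + 0.7(173.81) = 531.08
2. 0.9(231.85) - 1.0(149.50) = 59.17
3. 1.2(231.85) + 1.5(173.81) + 0.2(157.49) = 570.43
4. 1.3(231.85) + 0.2(157.49) + 0.2(173.81) + 0.3(149.50) = 412.52
5. 1.35(231.85) = 313.00
6. 1.35(231.85) + 1.5(157.49) + 0.6(173.81) = 653.52
Maximum is from combination 6.

653.52 kips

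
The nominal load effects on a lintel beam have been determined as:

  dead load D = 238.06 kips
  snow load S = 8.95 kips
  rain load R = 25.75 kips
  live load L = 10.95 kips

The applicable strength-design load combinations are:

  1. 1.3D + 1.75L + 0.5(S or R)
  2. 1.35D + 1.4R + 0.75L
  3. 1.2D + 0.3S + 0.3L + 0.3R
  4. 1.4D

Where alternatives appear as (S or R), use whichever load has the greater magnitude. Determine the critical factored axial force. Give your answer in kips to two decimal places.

365.64 kips

(S or R) → R = 25.75 kips.
1. 1.3(238.06) + 1.75(10.95) + 0.5(25.75) = 309.48 + 19.16 + 12.88 = 341.52
2. 1.35(238.06) + 1.4(25.75) + 0.75(10.95) = 321.38 + 36.05 + 8.21 = 365.64
3. 1.2(238.06) + 0.3(8.95) + 0.3(10.95) + 0.3(25.75) = 299.37
4. 1.4(238.06) = 333.28
The controlling combination is 2, giving 365.64 kips.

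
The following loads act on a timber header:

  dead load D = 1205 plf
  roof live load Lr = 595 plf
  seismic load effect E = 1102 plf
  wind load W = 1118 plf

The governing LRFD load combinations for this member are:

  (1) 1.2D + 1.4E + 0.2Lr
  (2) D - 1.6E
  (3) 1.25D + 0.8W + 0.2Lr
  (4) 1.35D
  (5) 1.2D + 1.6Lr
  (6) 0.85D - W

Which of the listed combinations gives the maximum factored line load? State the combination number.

(1) 1.2(1205) + 1.4(1102) + 0.2(595) = 3107.8
(2) 1.0(1205) - 1.6(1102) = -558.2
(3) 1.25(1205) + 0.8(1118) + 0.2(595) = 2519.7
(4) 1.35(1205) = 1626.8
(5) 1.2(1205) + 1.6(595) = 2398.0
(6) 0.85(1205) - 1.0(1118) = -93.8
The largest value is 3107.8 plf from combination 1.

Combination 1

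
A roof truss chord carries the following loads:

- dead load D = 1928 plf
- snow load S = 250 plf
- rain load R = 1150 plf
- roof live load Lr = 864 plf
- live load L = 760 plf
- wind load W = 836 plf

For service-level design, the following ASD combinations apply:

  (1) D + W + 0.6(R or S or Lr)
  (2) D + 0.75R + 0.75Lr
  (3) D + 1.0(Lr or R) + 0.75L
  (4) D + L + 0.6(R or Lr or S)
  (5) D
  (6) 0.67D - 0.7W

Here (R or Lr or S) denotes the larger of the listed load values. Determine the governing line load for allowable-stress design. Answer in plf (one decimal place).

(R or S or Lr) → R = 1150 plf; (Lr or R) → R = 1150 plf; (R or Lr or S) → R = 1150 plf.
(1) 1.0(1928) + 1.0(836) + 0.6(1150) = 1928.0 + 836.0 + 690.0 = 3454.0
(2) 1.0(1928) + 0.75(1150) + 0.75(864) = 1928.0 + 862.5 + 648.0 = 3438.5
(3) 1.0(1928) + 1.0(1150) + 0.75(760) = 1928.0 + 1150.0 + 570.0 = 3648.0
(4) 1.0(1928) + 1.0(760) + 0.6(1150) = 1928.0 + 760.0 + 690.0 = 3378.0
(5) 1.0(1928) = 1928.0
(6) 0.67(1928) - 0.7(836) = 1291.8 - 585.2 = 706.6
Maximum is from combination 3.

3648.0 plf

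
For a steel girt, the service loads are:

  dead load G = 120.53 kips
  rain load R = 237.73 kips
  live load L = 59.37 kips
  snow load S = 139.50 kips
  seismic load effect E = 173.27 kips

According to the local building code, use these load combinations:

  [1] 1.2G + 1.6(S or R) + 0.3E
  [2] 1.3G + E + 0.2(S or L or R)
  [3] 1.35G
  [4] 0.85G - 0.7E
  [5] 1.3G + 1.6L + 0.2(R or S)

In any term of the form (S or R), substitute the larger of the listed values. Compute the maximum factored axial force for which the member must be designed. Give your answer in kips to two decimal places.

(S or R) → R = 237.73 kips; (S or L or R) → R = 237.73 kips; (R or S) → R = 237.73 kips.
[1] 1.2(120.53) + 1.6(237.73) + 0.3(173.27) = 144.64 + 380.37 + 51.98 = 576.99
[2] 1.3(120.53) + 1.0(173.27) + 0.2(237.73) = 156.69 + 173.27 + 47.55 = 377.51
[3] 1.35(120.53) = 162.72
[4] 0.85(120.53) - 0.7(173.27) = 102.45 - 121.29 = -18.84
[5] 1.3(120.53) + 1.6(59.37) + 0.2(237.73) = 156.69 + 94.99 + 47.55 = 299.23
The controlling combination is 1, giving 576.99 kips.

576.99 kips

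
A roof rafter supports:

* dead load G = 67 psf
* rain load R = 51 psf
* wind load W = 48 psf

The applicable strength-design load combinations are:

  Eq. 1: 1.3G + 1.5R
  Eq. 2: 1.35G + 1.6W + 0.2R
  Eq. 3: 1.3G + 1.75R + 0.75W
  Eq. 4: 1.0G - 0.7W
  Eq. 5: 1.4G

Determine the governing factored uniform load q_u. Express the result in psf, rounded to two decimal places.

212.35 psf

Eq. 1: 1.3(67) + 1.5(51) = 87.10 + 76.50 = 163.60
Eq. 2: 1.35(67) + 1.6(48) + 0.2(51) = 90.45 + 76.80 + 10.20 = 177.45
Eq. 3: 1.3(67) + 1.75(51) + 0.75(48) = 87.10 + 89.25 + 36.00 = 212.35
Eq. 4: 1.0(67) - 0.7(48) = 67.00 - 33.60 = 33.40
Eq. 5: 1.4(67) = 93.80
Maximum is from combination 3.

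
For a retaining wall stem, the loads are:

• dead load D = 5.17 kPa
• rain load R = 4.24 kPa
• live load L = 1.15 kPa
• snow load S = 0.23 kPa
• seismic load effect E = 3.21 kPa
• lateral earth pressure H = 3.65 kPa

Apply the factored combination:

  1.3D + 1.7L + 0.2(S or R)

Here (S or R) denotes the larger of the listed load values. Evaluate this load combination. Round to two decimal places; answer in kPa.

(S or R) → R = 4.24 kPa.
1.3(5.17) + 1.7(1.15) + 0.2(4.24) = 9.52
q_u = 9.52 kPa.

9.52 kPa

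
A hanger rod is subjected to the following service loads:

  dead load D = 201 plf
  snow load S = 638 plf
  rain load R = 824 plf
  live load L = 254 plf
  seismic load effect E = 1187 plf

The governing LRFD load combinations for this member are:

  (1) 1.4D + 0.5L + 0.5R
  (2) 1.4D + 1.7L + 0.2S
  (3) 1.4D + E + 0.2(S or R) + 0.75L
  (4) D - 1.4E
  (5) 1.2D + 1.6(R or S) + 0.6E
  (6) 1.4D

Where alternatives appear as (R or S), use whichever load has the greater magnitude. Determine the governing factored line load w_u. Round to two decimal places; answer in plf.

(S or R) → R = 824 plf; (R or S) → R = 824 plf.
(1) 1.4(201) + 0.5(254) + 0.5(824) = 281.40 + 127.00 + 412.00 = 820.40
(2) 1.4(201) + 1.7(254) + 0.2(638) = 281.40 + 431.80 + 127.60 = 840.80
(3) 1.4(201) + 1.0(1187) + 0.2(824) + 0.75(254) = 281.40 + 1187.00 + 164.80 + 190.50 = 1823.70
(4) 1.0(201) - 1.4(1187) = 201.00 - 1661.80 = -1460.80
(5) 1.2(201) + 1.6(824) + 0.6(1187) = 241.20 + 1318.40 + 712.20 = 2271.80
(6) 1.4(201) = 281.40
The controlling combination is 5, giving 2271.80 plf.

2271.80 plf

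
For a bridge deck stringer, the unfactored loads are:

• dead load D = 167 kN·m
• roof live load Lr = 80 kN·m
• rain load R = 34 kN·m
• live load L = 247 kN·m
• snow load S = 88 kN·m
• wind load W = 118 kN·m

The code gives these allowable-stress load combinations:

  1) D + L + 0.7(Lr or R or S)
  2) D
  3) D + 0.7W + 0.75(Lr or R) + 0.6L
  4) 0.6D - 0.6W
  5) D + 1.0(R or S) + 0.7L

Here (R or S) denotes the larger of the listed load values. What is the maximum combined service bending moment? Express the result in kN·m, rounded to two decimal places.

(Lr or R or S) → S = 88 kN·m; (Lr or R) → Lr = 80 kN·m; (R or S) → S = 88 kN·m.
1) 1.0(167) + 1.0(247) + 0.7(88) = 167.00 + 247.00 + 61.60 = 475.60
2) 1.0(167) = 167.00
3) 1.0(167) + 0.7(118) + 0.75(80) + 0.6(247) = 167.00 + 82.60 + 60.00 + 148.20 = 457.80
4) 0.6(167) - 0.6(118) = 100.20 - 70.80 = 29.40
5) 1.0(167) + 1.0(88) + 0.7(247) = 167.00 + 88.00 + 172.90 = 427.90
Maximum is from combination 1.

475.60 kN·m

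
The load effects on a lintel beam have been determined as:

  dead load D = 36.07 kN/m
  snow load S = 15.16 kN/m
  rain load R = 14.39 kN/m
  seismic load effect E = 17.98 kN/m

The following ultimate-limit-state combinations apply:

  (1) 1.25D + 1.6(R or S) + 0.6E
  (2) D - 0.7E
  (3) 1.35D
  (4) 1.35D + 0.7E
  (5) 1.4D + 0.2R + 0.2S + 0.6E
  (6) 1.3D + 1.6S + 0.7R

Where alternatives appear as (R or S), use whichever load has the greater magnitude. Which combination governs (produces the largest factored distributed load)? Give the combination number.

(R or S) → S = 15.16 kN/m.
(1) 1.25(36.07) + 1.6(15.16) + 0.6(17.98) = 80.13
(2) 1.0(36.07) - 0.7(17.98) = 36.07 - 12.59 = 23.48
(3) 1.35(36.07) = 48.69
(4) 1.35(36.07) + 0.7(17.98) = 48.69 + 12.59 = 61.28
(5) 1.4(36.07) + 0.2(14.39) + 0.2(15.16) + 0.6(17.98) = 50.50 + 2.88 + 3.03 + 10.79 = 67.20
(6) 1.3(36.07) + 1.6(15.16) + 0.7(14.39) = 46.89 + 24.26 + 10.07 = 81.22
The largest value is 81.22 kN/m from combination 6.

Combination 6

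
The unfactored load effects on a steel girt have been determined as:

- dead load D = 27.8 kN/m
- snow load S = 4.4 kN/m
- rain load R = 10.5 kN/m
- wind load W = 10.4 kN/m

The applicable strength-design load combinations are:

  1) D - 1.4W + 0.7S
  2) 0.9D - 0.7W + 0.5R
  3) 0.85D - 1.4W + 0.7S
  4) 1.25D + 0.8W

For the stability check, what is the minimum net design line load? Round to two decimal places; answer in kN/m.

1) 1.0(27.8) - 1.4(10.4) + 0.7(4.4) = 16.32
2) 0.9(27.8) - 0.7(10.4) + 0.5(10.5) = 22.99
3) 0.85(27.8) - 1.4(10.4) + 0.7(4.4) = 12.15
4) 1.25(27.8) + 0.8(10.4) = 43.07
Combination 3 gives the minimum: 12.15 kN/m.

12.15 kN/m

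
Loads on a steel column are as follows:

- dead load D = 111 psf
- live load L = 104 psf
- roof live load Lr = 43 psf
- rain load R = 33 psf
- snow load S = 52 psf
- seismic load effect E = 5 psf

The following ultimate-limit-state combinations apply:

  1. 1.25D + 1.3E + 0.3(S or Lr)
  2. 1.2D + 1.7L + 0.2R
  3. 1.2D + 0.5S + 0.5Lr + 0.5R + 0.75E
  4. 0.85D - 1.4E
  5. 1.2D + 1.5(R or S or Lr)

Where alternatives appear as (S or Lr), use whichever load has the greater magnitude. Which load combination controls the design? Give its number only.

(S or Lr) → S = 52 psf; (R or S or Lr) → S = 52 psf.
1. 1.25(111) + 1.3(5) + 0.3(52) = 138.75 + 6.50 + 15.60 = 160.85
2. 1.2(111) + 1.7(104) + 0.2(33) = 133.20 + 176.80 + 6.60 = 316.60
3. 1.2(111) + 0.5(52) + 0.5(43) + 0.5(33) + 0.75(5) = 133.20 + 26.00 + 21.50 + 16.50 + 3.75 = 200.95
4. 0.85(111) - 1.4(5) = 94.35 - 7.00 = 87.35
5. 1.2(111) + 1.5(52) = 133.20 + 78.00 = 211.20
The largest value is 316.60 psf from combination 2.

Combination 2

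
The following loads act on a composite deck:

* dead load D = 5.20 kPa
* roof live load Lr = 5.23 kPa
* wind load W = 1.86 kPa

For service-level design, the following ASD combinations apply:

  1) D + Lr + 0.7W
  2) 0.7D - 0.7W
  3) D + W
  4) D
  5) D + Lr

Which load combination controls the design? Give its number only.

1) 1.0(5.20) + 1.0(5.23) + 0.7(1.86) = 5.20 + 5.23 + 1.30 = 11.73
2) 0.7(5.20) - 0.7(1.86) = 3.64 - 1.30 = 2.34
3) 1.0(5.20) + 1.0(1.86) = 5.20 + 1.86 = 7.06
4) 1.0(5.20) = 5.20
5) 1.0(5.20) + 1.0(5.23) = 5.20 + 5.23 = 10.43
The largest value is 11.73 kPa from combination 1.

Combination 1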